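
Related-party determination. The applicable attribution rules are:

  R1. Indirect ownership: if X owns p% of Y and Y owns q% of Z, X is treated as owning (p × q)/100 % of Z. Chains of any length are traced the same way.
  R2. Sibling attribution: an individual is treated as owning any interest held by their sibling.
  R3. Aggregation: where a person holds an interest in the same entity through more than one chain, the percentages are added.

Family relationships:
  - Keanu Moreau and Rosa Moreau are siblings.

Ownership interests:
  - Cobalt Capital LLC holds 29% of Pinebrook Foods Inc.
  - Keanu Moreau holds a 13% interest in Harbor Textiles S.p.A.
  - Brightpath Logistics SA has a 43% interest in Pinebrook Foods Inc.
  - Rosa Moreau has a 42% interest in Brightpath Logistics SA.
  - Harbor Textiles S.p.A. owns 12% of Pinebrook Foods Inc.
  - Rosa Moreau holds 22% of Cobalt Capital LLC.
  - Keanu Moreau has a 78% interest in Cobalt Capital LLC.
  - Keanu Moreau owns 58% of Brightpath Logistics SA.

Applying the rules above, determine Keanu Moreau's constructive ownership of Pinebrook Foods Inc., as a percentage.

73.56%

By sibling attribution (R2), Keanu Moreau is treated as also owning Rosa Moreau's interest in Cobalt Capital LLC, giving 78% + 22% = 100%.
By sibling attribution (R2), Keanu Moreau is treated as also owning Rosa Moreau's interest in Brightpath Logistics SA, giving 58% + 42% = 100%.
Chain via Cobalt Capital LLC (R1): 100% × 29% = 29% of Pinebrook Foods Inc.
Chain via Brightpath Logistics SA (R1): 100% × 43% = 43% of Pinebrook Foods Inc.
Chain via Harbor Textiles S.p.A. (R1): 13% × 12% = 1.56% of Pinebrook Foods Inc.
Aggregating (R3): 29% + 43% + 1.56% = 73.56%.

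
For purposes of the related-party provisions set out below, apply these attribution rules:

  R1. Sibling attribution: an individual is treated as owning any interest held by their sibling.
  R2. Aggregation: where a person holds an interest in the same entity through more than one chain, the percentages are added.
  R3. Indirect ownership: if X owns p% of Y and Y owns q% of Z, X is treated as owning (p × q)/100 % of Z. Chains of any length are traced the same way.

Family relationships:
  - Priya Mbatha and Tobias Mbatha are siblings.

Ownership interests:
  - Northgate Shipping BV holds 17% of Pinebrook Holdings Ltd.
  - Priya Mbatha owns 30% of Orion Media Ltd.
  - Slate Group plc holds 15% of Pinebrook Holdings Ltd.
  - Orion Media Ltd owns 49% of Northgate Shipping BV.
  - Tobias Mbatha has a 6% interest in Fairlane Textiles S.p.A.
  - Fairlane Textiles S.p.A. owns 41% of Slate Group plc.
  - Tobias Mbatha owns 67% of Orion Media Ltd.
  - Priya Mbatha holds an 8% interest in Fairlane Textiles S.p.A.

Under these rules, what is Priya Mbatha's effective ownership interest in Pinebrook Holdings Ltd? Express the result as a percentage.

By sibling attribution (R1), Priya Mbatha is treated as also owning Tobias Mbatha's interest in Orion Media Ltd, giving 30% + 67% = 97%.
By sibling attribution (R1), Priya Mbatha is treated as also owning Tobias Mbatha's interest in Fairlane Textiles S.p.A, giving 8% + 6% = 14%.
Chain via Orion Media Ltd → Northgate Shipping BV (R3): 97% × 49% × 17% = 8.0801% of Pinebrook Holdings Ltd.
Chain via Fairlane Textiles S.p.A. → Slate Group plc (R3): 14% × 41% × 15% = 0.861% of Pinebrook Holdings Ltd.
Aggregating (R2): 8.0801% + 0.861% = 8.9411%.

8.9411%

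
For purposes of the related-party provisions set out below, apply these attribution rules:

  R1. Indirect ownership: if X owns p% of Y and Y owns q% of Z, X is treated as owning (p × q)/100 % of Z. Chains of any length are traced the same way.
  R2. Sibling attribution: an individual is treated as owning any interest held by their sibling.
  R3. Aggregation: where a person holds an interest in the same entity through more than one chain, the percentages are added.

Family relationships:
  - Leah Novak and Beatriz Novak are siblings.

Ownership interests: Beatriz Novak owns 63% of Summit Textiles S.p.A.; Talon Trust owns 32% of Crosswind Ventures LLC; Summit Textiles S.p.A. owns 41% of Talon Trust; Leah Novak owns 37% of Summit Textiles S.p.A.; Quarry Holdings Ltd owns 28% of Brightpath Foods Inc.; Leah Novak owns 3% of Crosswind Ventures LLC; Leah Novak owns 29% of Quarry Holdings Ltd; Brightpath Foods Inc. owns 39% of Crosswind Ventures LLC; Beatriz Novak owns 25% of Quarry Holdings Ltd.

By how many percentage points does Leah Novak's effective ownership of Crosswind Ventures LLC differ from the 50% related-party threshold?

27.9832

By sibling attribution (R2), Leah Novak is treated as also owning Beatriz Novak's interest in Quarry Holdings Ltd, giving 29% + 25% = 54%.
By sibling attribution (R2), Leah Novak is treated as also owning Beatriz Novak's interest in Summit Textiles S.p.A, giving 37% + 63% = 100%.
Chain via Quarry Holdings Ltd → Brightpath Foods Inc. (R1): 54% × 28% × 39% = 5.8968% of Crosswind Ventures LLC.
Chain via Summit Textiles S.p.A. → Talon Trust (R1): 100% × 41% × 32% = 13.12% of Crosswind Ventures LLC.
Direct interest in Crosswind Ventures LLC: 3%.
Aggregating (R3): 5.8968% + 13.12% + 3% = 22.0168%.
22.0168% falls short of the 50% threshold by 27.9832 percentage points.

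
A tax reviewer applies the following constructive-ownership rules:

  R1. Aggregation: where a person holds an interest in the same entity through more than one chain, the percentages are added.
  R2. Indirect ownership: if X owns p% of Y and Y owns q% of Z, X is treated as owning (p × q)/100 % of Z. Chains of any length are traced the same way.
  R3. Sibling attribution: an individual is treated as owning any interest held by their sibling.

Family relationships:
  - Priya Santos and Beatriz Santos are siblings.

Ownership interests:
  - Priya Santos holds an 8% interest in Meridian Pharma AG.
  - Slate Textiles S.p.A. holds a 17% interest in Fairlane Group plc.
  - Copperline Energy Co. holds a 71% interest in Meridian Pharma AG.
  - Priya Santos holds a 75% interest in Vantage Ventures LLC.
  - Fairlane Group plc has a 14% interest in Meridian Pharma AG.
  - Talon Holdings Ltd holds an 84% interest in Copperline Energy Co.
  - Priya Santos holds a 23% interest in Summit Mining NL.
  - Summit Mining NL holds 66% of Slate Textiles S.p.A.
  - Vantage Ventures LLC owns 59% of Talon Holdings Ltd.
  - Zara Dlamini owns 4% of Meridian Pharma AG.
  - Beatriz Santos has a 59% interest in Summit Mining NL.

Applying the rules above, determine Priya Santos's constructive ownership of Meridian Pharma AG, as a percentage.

By sibling attribution (R3), Priya Santos is treated as also owning Beatriz Santos's interest in Summit Mining NL, giving 23% + 59% = 82%.
Chain via Summit Mining NL → Slate Textiles S.p.A. → Fairlane Group plc (R2): 82% × 66% × 17% × 14% = 1.288056% of Meridian Pharma AG.
Chain via Vantage Ventures LLC → Talon Holdings Ltd → Copperline Energy Co. (R2): 75% × 59% × 84% × 71% = 26.3907% of Meridian Pharma AG.
Direct interest in Meridian Pharma AG: 8%.
Aggregating (R1): 1.288056% + 26.3907% + 8% = 35.678756%.

35.678756%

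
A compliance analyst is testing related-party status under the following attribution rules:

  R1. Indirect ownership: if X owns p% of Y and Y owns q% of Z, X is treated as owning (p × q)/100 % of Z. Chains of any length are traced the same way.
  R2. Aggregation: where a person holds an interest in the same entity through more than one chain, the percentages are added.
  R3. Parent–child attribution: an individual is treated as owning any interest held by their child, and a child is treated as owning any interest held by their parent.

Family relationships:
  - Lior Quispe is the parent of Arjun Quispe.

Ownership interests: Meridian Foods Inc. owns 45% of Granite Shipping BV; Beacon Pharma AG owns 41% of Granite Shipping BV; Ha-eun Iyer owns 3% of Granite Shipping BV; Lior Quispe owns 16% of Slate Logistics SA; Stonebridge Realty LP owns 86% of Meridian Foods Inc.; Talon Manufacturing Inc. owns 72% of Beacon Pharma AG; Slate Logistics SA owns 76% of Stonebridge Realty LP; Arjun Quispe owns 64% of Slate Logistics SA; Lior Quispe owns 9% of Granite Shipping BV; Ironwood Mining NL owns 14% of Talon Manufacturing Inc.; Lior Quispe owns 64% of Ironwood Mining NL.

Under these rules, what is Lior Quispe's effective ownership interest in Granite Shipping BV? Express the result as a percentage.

By parent–child attribution (R3), Lior Quispe is treated as also owning Arjun Quispe's interest in Slate Logistics SA, giving 16% + 64% = 80%.
Chain via Slate Logistics SA → Stonebridge Realty LP → Meridian Foods Inc. (R1): 80% × 76% × 86% × 45% = 23.5296% of Granite Shipping BV.
Chain via Ironwood Mining NL → Talon Manufacturing Inc. → Beacon Pharma AG (R1): 64% × 14% × 72% × 41% = 2.644992% of Granite Shipping BV.
Direct interest in Granite Shipping BV: 9%.
Aggregating (R2): 23.5296% + 2.644992% + 9% = 35.174592%.

35.174592%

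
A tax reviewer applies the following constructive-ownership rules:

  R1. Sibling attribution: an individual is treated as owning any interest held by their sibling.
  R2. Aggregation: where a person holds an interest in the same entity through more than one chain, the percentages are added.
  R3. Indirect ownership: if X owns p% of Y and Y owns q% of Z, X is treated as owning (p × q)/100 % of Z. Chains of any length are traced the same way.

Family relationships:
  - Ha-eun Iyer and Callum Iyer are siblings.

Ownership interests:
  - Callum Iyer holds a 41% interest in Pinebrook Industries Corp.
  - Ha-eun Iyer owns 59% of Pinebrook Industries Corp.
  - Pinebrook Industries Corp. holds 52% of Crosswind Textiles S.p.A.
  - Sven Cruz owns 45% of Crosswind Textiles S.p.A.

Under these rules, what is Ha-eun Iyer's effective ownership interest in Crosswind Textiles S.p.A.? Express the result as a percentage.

52%

By sibling attribution (R1), Ha-eun Iyer is treated as also owning Callum Iyer's interest in Pinebrook Industries Corp, giving 59% + 41% = 100%.
Chain via Pinebrook Industries Corp. (R3): 100% × 52% = 52% of Crosswind Textiles S.p.A.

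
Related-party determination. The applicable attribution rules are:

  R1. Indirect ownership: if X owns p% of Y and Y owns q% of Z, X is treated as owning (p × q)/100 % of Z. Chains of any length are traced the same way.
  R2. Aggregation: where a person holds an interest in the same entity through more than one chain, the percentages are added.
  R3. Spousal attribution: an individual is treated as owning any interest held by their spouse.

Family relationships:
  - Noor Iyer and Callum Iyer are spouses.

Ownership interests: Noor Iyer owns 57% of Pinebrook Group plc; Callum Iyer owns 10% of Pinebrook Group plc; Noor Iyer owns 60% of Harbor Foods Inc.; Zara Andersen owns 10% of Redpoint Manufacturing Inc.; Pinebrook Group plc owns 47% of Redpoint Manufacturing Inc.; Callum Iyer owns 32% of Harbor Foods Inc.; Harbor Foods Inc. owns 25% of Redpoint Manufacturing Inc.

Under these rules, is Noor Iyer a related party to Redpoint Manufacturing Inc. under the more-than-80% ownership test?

By spousal attribution (R3), Noor Iyer is treated as also owning Callum Iyer's interest in Pinebrook Group plc, giving 57% + 10% = 67%.
By spousal attribution (R3), Noor Iyer is treated as also owning Callum Iyer's interest in Harbor Foods Inc, giving 60% + 32% = 92%.
Chain via Pinebrook Group plc (R1): 67% × 47% = 31.49% of Redpoint Manufacturing Inc.
Chain via Harbor Foods Inc. (R1): 92% × 25% = 23% of Redpoint Manufacturing Inc.
Aggregating (R2): 31.49% + 23% = 54.49%.
54.49% does not exceed the 80% threshold, so Noor is not a related party to Redpoint Manufacturing Inc.

No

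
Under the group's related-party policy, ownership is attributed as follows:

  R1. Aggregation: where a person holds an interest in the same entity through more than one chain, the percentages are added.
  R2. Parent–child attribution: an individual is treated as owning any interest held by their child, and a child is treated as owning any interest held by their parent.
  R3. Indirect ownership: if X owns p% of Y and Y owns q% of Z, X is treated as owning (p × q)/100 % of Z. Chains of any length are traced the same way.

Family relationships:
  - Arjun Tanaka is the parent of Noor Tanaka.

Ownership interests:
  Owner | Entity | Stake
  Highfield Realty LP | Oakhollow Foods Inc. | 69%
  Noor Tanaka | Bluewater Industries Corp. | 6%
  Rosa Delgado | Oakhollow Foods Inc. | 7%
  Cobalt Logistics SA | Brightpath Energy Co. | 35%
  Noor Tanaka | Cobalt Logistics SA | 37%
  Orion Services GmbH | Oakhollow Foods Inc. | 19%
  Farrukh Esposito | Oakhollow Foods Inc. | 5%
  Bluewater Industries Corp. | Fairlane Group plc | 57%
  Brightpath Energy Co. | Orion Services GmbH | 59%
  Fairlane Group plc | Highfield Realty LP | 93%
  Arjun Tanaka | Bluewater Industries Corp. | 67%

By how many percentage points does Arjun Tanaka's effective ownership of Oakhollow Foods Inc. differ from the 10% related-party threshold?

By parent–child attribution (R2), Arjun Tanaka is treated as also owning Noor Tanaka's interest in Bluewater Industries Corp, giving 67% + 6% = 73%.
By parent–child attribution (R2), Arjun Tanaka is treated as owning Noor Tanaka's 37% interest in Cobalt Logistics SA.
Chain via Bluewater Industries Corp. → Fairlane Group plc → Highfield Realty LP (R3): 73% × 57% × 93% × 69% = 26.701137% of Oakhollow Foods Inc.
Chain via Cobalt Logistics SA → Brightpath Energy Co. → Orion Services GmbH (R3): 37% × 35% × 59% × 19% = 1.451695% of Oakhollow Foods Inc.
Aggregating (R1): 26.701137% + 1.451695% = 28.152832%.
28.152832% exceeds the 10% threshold by 18.152832 percentage points.

18.152832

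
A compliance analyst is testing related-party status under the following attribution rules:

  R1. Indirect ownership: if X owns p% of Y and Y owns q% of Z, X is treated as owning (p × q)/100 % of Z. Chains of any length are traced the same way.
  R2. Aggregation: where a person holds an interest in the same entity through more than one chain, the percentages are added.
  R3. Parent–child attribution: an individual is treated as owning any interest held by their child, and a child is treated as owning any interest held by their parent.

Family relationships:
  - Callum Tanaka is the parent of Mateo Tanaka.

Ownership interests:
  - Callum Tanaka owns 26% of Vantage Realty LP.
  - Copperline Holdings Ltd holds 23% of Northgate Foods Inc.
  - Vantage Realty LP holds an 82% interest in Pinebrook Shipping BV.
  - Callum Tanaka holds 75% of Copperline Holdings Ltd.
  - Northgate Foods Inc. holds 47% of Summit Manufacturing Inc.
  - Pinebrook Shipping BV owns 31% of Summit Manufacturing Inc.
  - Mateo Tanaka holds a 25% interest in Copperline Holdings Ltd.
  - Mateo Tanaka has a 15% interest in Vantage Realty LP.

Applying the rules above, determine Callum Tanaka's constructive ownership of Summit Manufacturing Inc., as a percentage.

21.2322%

By parent–child attribution (R3), Callum Tanaka is treated as also owning Mateo Tanaka's interest in Vantage Realty LP, giving 26% + 15% = 41%.
By parent–child attribution (R3), Callum Tanaka is treated as also owning Mateo Tanaka's interest in Copperline Holdings Ltd, giving 75% + 25% = 100%.
Chain via Vantage Realty LP → Pinebrook Shipping BV (R1): 41% × 82% × 31% = 10.4222% of Summit Manufacturing Inc.
Chain via Copperline Holdings Ltd → Northgate Foods Inc. (R1): 100% × 23% × 47% = 10.81% of Summit Manufacturing Inc.
Aggregating (R2): 10.4222% + 10.81% = 21.2322%.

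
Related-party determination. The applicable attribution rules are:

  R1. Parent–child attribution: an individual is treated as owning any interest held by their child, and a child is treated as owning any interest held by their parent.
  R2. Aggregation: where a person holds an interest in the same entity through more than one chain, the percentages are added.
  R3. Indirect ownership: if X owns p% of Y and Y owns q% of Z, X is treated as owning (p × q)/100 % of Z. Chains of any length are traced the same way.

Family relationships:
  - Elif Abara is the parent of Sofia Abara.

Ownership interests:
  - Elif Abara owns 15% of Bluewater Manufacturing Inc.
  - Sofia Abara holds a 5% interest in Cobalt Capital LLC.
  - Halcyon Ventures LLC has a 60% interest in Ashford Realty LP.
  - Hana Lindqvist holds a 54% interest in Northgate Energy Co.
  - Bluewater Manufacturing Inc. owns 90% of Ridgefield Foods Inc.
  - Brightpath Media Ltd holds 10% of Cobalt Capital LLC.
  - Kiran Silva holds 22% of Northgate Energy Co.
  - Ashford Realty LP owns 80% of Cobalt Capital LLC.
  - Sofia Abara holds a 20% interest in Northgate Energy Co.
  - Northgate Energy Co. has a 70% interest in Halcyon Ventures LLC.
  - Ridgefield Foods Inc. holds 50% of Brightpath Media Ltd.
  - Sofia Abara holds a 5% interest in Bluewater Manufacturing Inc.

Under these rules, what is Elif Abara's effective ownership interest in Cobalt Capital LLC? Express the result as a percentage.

By parent–child attribution (R1), Elif Abara is treated as also owning Sofia Abara's interest in Bluewater Manufacturing Inc, giving 15% + 5% = 20%.
By parent–child attribution (R1), Elif Abara is treated as owning Sofia Abara's 20% interest in Northgate Energy Co.
By parent–child attribution (R1), Elif Abara is treated as owning Sofia Abara's 5% interest in Cobalt Capital LLC.
Chain via Bluewater Manufacturing Inc. → Ridgefield Foods Inc. → Brightpath Media Ltd (R3): 20% × 90% × 50% × 10% = 0.9% of Cobalt Capital LLC.
Chain via Northgate Energy Co. → Halcyon Ventures LLC → Ashford Realty LP (R3): 20% × 70% × 60% × 80% = 6.72% of Cobalt Capital LLC.
Direct interest in Cobalt Capital LLC: 5%.
Aggregating (R2): 0.9% + 6.72% + 5% = 12.62%.

12.62%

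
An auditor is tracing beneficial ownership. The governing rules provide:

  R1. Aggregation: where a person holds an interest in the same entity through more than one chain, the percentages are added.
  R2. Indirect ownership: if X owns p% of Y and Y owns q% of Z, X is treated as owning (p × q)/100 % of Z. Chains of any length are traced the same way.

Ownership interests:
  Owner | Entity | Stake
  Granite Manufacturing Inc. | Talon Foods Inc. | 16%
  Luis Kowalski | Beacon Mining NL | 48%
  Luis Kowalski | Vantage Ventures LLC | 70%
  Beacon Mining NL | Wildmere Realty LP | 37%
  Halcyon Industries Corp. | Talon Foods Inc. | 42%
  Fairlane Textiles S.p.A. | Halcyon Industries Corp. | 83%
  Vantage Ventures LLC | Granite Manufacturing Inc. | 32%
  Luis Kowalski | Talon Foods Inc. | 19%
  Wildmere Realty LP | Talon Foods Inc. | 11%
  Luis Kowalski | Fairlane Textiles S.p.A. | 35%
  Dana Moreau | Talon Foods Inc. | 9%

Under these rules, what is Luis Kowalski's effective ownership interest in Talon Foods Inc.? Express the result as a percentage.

Chain via Fairlane Textiles S.p.A. → Halcyon Industries Corp. (R2): 35% × 83% × 42% = 12.201% of Talon Foods Inc.
Chain via Vantage Ventures LLC → Granite Manufacturing Inc. (R2): 70% × 32% × 16% = 3.584% of Talon Foods Inc.
Chain via Beacon Mining NL → Wildmere Realty LP (R2): 48% × 37% × 11% = 1.9536% of Talon Foods Inc.
Direct interest in Talon Foods Inc: 19%.
Aggregating (R1): 12.201% + 3.584% + 1.9536% + 19% = 36.7386%.

36.7386%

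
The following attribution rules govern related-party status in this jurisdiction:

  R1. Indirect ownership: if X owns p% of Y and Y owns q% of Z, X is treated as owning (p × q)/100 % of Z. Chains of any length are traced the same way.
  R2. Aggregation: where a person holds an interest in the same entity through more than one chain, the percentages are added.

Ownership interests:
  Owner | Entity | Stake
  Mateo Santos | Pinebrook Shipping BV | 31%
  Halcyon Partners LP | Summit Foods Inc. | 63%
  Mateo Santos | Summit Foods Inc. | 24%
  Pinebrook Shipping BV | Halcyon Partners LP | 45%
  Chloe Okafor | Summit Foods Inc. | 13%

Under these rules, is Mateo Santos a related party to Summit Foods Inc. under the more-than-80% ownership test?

Chain via Pinebrook Shipping BV → Halcyon Partners LP (R1): 31% × 45% × 63% = 8.7885% of Summit Foods Inc.
Direct interest in Summit Foods Inc: 24%.
Aggregating (R2): 8.7885% + 24% = 32.7885%.
32.7885% does not exceed the 80% threshold, so Mateo is not a related party to Summit Foods Inc.

No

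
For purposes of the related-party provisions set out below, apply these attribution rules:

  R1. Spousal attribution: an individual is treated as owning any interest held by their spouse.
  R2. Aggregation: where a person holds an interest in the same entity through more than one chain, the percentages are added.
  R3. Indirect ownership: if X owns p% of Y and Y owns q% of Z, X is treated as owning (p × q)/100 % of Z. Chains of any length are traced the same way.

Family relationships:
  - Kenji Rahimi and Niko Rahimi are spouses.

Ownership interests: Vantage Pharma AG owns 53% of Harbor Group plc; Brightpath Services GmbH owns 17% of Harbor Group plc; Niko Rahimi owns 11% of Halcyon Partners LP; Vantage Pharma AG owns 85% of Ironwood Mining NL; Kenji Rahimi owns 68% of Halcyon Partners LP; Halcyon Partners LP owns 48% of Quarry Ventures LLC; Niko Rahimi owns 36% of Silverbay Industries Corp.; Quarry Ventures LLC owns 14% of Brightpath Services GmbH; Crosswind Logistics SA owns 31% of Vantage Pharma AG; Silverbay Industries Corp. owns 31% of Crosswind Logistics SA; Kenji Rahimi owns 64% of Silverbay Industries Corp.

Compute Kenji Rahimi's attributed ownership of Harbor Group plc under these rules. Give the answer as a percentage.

By spousal attribution (R1), Kenji Rahimi is treated as also owning Niko Rahimi's interest in Halcyon Partners LP, giving 68% + 11% = 79%.
By spousal attribution (R1), Kenji Rahimi is treated as also owning Niko Rahimi's interest in Silverbay Industries Corp, giving 64% + 36% = 100%.
Chain via Halcyon Partners LP → Quarry Ventures LLC → Brightpath Services GmbH (R3): 79% × 48% × 14% × 17% = 0.902496% of Harbor Group plc.
Chain via Silverbay Industries Corp. → Crosswind Logistics SA → Vantage Pharma AG (R3): 100% × 31% × 31% × 53% = 5.0933% of Harbor Group plc.
Aggregating (R2): 0.902496% + 5.0933% = 5.995796%.

5.995796%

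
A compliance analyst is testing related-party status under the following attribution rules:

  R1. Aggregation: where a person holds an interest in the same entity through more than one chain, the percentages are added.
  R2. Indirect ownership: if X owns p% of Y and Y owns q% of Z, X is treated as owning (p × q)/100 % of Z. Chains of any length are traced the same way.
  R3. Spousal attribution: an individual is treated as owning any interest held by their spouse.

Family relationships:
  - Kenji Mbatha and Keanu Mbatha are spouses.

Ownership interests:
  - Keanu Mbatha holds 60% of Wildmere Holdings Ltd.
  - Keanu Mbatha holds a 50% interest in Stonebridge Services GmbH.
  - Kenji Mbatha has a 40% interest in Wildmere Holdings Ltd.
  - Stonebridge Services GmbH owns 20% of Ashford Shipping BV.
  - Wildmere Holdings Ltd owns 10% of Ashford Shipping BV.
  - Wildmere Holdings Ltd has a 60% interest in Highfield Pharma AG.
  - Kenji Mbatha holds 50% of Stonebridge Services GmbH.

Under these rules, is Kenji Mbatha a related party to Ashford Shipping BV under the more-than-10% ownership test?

By spousal attribution (R3), Kenji Mbatha is treated as also owning Keanu Mbatha's interest in Wildmere Holdings Ltd, giving 40% + 60% = 100%.
By spousal attribution (R3), Kenji Mbatha is treated as also owning Keanu Mbatha's interest in Stonebridge Services GmbH, giving 50% + 50% = 100%.
Chain via Wildmere Holdings Ltd (R2): 100% × 10% = 10% of Ashford Shipping BV.
Chain via Stonebridge Services GmbH (R2): 100% × 20% = 20% of Ashford Shipping BV.
Aggregating (R1): 10% + 20% = 30%.
30% exceeds the 10% threshold, so Kenji is a related party to Ashford Shipping BV.

Yes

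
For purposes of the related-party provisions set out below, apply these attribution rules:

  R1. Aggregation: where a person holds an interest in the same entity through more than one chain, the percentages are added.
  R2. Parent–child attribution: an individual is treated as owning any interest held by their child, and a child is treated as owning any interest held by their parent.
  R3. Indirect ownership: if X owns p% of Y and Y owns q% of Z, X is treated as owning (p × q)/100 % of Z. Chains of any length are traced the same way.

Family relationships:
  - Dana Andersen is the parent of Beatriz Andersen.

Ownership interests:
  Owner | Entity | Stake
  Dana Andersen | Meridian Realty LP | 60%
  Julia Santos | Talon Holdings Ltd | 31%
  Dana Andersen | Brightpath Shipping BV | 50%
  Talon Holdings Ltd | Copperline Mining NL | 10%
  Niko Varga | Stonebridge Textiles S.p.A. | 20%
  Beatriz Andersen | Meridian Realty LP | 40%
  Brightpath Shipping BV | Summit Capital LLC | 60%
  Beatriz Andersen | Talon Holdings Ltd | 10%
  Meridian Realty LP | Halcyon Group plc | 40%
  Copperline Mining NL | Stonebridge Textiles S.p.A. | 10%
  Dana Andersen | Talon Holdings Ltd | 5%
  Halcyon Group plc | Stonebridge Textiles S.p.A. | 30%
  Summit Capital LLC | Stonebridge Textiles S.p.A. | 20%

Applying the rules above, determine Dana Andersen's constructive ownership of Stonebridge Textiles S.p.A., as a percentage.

By parent–child attribution (R2), Dana Andersen is treated as also owning Beatriz Andersen's interest in Talon Holdings Ltd, giving 5% + 10% = 15%.
By parent–child attribution (R2), Dana Andersen is treated as also owning Beatriz Andersen's interest in Meridian Realty LP, giving 60% + 40% = 100%.
Chain via Brightpath Shipping BV → Summit Capital LLC (R3): 50% × 60% × 20% = 6% of Stonebridge Textiles S.p.A.
Chain via Talon Holdings Ltd → Copperline Mining NL (R3): 15% × 10% × 10% = 0.15% of Stonebridge Textiles S.p.A.
Chain via Meridian Realty LP → Halcyon Group plc (R3): 100% × 40% × 30% = 12% of Stonebridge Textiles S.p.A.
Aggregating (R1): 6% + 0.15% + 12% = 18.15%.

18.15%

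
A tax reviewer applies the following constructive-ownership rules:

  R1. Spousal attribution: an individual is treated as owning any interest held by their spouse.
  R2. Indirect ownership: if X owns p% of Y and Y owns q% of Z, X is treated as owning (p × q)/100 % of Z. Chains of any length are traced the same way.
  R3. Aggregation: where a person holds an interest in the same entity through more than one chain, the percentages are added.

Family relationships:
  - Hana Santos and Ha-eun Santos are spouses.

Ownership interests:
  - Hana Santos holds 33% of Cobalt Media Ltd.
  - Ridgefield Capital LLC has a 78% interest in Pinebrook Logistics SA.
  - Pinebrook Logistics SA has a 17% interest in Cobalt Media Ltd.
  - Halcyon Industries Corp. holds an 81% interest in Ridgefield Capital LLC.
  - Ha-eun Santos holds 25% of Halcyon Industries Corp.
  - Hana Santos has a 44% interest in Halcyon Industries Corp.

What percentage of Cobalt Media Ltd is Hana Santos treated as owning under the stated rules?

By spousal attribution (R1), Hana Santos is treated as also owning Ha-eun Santos's interest in Halcyon Industries Corp, giving 44% + 25% = 69%.
Chain via Halcyon Industries Corp. → Ridgefield Capital LLC → Pinebrook Logistics SA (R2): 69% × 81% × 78% × 17% = 7.411014% of Cobalt Media Ltd.
Direct interest in Cobalt Media Ltd: 33%.
Aggregating (R3): 7.411014% + 33% = 40.411014%.

40.411014%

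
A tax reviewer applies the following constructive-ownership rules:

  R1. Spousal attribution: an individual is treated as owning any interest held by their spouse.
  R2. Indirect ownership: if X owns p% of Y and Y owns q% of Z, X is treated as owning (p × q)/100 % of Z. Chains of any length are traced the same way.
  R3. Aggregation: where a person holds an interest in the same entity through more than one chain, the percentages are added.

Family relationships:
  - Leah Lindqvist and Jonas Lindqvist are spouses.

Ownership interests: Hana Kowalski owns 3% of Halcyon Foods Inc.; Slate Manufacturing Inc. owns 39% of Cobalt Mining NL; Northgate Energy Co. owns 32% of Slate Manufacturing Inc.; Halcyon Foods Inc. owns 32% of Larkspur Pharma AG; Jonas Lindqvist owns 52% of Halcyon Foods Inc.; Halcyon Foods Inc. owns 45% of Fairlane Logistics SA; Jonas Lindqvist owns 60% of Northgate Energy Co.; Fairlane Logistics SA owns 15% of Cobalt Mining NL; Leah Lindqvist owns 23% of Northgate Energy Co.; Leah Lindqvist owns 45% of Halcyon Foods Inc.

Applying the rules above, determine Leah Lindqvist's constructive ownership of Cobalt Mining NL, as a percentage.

By spousal attribution (R1), Leah Lindqvist is treated as also owning Jonas Lindqvist's interest in Northgate Energy Co, giving 23% + 60% = 83%.
By spousal attribution (R1), Leah Lindqvist is treated as also owning Jonas Lindqvist's interest in Halcyon Foods Inc, giving 45% + 52% = 97%.
Chain via Northgate Energy Co. → Slate Manufacturing Inc. (R2): 83% × 32% × 39% = 10.3584% of Cobalt Mining NL.
Chain via Halcyon Foods Inc. → Fairlane Logistics SA (R2): 97% × 45% × 15% = 6.5475% of Cobalt Mining NL.
Aggregating (R3): 10.3584% + 6.5475% = 16.9059%.

16.9059%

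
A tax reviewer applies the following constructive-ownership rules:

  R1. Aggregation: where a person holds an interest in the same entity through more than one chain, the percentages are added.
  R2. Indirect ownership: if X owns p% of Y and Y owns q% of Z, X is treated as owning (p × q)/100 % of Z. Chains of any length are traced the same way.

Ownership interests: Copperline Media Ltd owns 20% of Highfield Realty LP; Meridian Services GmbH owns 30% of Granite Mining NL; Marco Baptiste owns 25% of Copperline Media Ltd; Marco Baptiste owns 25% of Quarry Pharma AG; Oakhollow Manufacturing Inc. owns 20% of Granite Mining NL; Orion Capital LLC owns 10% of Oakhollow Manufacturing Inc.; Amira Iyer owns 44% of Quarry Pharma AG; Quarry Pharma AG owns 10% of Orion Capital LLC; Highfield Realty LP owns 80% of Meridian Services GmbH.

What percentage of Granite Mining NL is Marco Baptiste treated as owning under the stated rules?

Chain via Copperline Media Ltd → Highfield Realty LP → Meridian Services GmbH (R2): 25% × 20% × 80% × 30% = 1.2% of Granite Mining NL.
Chain via Quarry Pharma AG → Orion Capital LLC → Oakhollow Manufacturing Inc. (R2): 25% × 10% × 10% × 20% = 0.05% of Granite Mining NL.
Aggregating (R1): 1.2% + 0.05% = 1.25%.

1.25%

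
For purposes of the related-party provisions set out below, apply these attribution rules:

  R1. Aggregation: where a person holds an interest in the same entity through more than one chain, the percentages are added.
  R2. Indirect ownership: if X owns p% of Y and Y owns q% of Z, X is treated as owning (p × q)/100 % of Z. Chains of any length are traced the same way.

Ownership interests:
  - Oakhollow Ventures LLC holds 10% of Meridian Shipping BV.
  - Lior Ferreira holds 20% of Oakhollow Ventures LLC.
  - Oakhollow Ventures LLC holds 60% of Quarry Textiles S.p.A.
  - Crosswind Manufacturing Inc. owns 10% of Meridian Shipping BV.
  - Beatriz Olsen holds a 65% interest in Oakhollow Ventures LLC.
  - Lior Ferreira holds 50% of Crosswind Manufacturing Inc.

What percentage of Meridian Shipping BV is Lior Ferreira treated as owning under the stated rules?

Chain via Oakhollow Ventures LLC (R2): 20% × 10% = 2% of Meridian Shipping BV.
Chain via Crosswind Manufacturing Inc. (R2): 50% × 10% = 5% of Meridian Shipping BV.
Aggregating (R1): 2% + 5% = 7%.

7%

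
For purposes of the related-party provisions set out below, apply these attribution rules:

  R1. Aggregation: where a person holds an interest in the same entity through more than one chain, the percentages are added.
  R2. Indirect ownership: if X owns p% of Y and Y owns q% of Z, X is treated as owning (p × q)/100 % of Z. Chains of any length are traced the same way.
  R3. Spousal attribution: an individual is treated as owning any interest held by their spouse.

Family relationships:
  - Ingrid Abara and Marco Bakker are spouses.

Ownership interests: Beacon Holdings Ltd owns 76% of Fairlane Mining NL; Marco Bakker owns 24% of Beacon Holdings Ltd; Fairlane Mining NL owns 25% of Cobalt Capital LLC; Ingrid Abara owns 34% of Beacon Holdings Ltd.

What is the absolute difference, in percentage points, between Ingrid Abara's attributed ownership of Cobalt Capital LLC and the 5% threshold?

6.02

By spousal attribution (R3), Ingrid Abara is treated as also owning Marco Bakker's interest in Beacon Holdings Ltd, giving 34% + 24% = 58%.
Chain via Beacon Holdings Ltd → Fairlane Mining NL (R2): 58% × 76% × 25% = 11.02% of Cobalt Capital LLC.
11.02% exceeds the 5% threshold by 6.02 percentage points.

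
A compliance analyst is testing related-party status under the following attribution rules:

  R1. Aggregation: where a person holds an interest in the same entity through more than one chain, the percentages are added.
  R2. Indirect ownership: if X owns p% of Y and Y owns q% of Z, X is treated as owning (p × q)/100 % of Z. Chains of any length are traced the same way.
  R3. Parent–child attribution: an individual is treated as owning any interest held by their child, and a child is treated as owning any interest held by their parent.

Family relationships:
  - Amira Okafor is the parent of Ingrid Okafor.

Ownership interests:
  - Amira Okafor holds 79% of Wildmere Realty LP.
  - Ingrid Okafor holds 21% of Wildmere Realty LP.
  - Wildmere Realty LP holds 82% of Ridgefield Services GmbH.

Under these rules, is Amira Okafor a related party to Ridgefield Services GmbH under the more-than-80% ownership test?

By parent–child attribution (R3), Amira Okafor is treated as also owning Ingrid Okafor's interest in Wildmere Realty LP, giving 79% + 21% = 100%.
Chain via Wildmere Realty LP (R2): 100% × 82% = 82% of Ridgefield Services GmbH.
82% exceeds the 80% threshold, so Amira is a related party to Ridgefield Services GmbH.

Yes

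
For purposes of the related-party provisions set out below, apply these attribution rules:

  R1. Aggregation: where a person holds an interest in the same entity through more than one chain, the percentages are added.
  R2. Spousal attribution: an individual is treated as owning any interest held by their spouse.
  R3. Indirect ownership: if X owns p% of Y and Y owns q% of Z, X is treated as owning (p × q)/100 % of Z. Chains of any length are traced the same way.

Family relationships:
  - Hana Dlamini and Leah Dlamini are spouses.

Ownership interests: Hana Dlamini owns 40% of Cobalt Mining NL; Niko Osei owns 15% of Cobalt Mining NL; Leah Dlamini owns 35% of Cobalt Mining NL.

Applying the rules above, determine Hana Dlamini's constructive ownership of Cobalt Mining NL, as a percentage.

75%

By spousal attribution (R2), Hana Dlamini is treated as also owning Leah Dlamini's interest in Cobalt Mining NL, giving 40% + 35% = 75%.
Direct interest in Cobalt Mining NL: 75%.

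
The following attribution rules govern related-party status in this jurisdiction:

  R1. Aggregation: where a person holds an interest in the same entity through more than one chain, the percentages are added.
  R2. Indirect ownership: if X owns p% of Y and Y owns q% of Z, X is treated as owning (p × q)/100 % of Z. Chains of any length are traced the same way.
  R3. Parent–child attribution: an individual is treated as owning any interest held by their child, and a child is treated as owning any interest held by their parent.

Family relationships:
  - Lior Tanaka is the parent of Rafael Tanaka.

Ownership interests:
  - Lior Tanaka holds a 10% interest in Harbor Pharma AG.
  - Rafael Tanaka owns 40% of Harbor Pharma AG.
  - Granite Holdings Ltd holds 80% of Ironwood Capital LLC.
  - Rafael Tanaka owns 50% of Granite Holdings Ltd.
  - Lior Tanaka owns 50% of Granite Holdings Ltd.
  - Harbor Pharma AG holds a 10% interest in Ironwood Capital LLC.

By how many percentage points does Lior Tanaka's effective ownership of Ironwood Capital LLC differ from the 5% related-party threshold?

80

By parent–child attribution (R3), Lior Tanaka is treated as also owning Rafael Tanaka's interest in Granite Holdings Ltd, giving 50% + 50% = 100%.
By parent–child attribution (R3), Lior Tanaka is treated as also owning Rafael Tanaka's interest in Harbor Pharma AG, giving 10% + 40% = 50%.
Chain via Granite Holdings Ltd (R2): 100% × 80% = 80% of Ironwood Capital LLC.
Chain via Harbor Pharma AG (R2): 50% × 10% = 5% of Ironwood Capital LLC.
Aggregating (R1): 80% + 5% = 85%.
85% exceeds the 5% threshold by 80 percentage points.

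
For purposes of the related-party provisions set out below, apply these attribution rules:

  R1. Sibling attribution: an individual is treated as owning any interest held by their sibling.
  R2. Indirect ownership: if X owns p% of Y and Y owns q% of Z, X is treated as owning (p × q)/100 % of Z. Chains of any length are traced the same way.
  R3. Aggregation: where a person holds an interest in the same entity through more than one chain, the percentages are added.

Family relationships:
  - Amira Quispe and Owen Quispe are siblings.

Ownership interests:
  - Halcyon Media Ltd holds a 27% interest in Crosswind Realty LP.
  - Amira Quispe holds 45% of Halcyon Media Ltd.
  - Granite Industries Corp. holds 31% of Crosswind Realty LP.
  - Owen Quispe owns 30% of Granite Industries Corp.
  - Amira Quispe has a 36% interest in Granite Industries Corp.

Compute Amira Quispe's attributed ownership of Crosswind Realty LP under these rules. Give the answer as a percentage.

By sibling attribution (R1), Amira Quispe is treated as also owning Owen Quispe's interest in Granite Industries Corp, giving 36% + 30% = 66%.
Chain via Granite Industries Corp. (R2): 66% × 31% = 20.46% of Crosswind Realty LP.
Chain via Halcyon Media Ltd (R2): 45% × 27% = 12.15% of Crosswind Realty LP.
Aggregating (R3): 20.46% + 12.15% = 32.61%.

32.61%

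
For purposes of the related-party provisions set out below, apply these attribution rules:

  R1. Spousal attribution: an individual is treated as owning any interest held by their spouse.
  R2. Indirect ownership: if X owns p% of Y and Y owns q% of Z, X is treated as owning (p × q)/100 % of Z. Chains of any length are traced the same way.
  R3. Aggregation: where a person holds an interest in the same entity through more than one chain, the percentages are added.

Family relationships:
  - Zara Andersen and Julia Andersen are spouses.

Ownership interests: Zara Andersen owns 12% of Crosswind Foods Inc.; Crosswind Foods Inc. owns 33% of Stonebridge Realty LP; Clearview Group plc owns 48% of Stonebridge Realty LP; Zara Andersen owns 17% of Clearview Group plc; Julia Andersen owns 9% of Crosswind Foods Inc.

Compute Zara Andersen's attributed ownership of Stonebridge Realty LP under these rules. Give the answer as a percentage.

15.09%

By spousal attribution (R1), Zara Andersen is treated as also owning Julia Andersen's interest in Crosswind Foods Inc, giving 12% + 9% = 21%.
Chain via Clearview Group plc (R2): 17% × 48% = 8.16% of Stonebridge Realty LP.
Chain via Crosswind Foods Inc. (R2): 21% × 33% = 6.93% of Stonebridge Realty LP.
Aggregating (R3): 8.16% + 6.93% = 15.09%.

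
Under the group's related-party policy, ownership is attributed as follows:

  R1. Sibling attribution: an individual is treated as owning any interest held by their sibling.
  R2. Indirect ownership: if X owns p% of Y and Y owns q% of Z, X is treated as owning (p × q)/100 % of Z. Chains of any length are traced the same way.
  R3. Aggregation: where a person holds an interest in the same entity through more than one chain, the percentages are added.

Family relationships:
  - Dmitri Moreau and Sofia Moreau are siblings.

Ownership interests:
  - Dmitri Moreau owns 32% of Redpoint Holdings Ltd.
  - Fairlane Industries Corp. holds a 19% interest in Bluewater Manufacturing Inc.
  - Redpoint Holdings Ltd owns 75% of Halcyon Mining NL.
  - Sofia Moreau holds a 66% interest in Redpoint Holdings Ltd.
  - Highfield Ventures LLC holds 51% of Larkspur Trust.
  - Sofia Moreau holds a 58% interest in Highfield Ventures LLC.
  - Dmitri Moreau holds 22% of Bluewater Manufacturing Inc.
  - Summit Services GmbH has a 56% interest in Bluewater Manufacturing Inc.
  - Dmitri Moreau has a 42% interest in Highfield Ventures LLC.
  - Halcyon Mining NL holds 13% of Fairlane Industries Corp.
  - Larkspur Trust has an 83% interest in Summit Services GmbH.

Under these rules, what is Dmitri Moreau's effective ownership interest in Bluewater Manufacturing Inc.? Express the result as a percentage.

47.52025%

By sibling attribution (R1), Dmitri Moreau is treated as also owning Sofia Moreau's interest in Redpoint Holdings Ltd, giving 32% + 66% = 98%.
By sibling attribution (R1), Dmitri Moreau is treated as also owning Sofia Moreau's interest in Highfield Ventures LLC, giving 42% + 58% = 100%.
Chain via Redpoint Holdings Ltd → Halcyon Mining NL → Fairlane Industries Corp. (R2): 98% × 75% × 13% × 19% = 1.81545% of Bluewater Manufacturing Inc.
Chain via Highfield Ventures LLC → Larkspur Trust → Summit Services GmbH (R2): 100% × 51% × 83% × 56% = 23.7048% of Bluewater Manufacturing Inc.
Direct interest in Bluewater Manufacturing Inc: 22%.
Aggregating (R3): 1.81545% + 23.7048% + 22% = 47.52025%.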